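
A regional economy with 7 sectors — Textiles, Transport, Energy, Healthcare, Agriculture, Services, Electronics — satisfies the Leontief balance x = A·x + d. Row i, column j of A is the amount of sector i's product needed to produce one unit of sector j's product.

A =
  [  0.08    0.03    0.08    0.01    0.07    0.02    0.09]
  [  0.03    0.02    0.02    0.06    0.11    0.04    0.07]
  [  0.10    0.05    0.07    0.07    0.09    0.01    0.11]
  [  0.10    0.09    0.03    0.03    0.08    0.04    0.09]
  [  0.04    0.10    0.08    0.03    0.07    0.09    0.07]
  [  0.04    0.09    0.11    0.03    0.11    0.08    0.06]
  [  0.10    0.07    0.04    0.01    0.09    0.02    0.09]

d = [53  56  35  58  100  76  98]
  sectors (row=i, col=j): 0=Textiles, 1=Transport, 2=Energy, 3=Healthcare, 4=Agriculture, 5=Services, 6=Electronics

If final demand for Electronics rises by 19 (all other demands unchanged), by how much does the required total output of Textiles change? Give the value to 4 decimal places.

2.8136

Form M = I − A:
  [  0.92   -0.03   -0.08   -0.01   -0.07   -0.02   -0.09]
  [ -0.03    0.98   -0.02   -0.06   -0.11   -0.04   -0.07]
  [ -0.10   -0.05    0.93   -0.07   -0.09   -0.01   -0.11]
  [ -0.10   -0.09   -0.03    0.97   -0.08   -0.04   -0.09]
  [ -0.04   -0.10   -0.08   -0.03    0.93   -0.09   -0.07]
  [ -0.04   -0.09   -0.11   -0.03   -0.11    0.92   -0.06]
  [ -0.10   -0.07   -0.04   -0.01   -0.09   -0.02    0.91]
Leontief inverse L = M⁻¹:
  [  1.1297    0.0716    0.1226    0.0318    0.1279    0.0461    0.1481]
  [  0.0732    1.0649    0.0595    0.0794    0.1642    0.0707    0.1215]
  [  0.1653    0.1055    1.1224    0.0976    0.1652    0.0448    0.1855]
  [  0.1546    0.1390    0.0788    1.0554    0.1504    0.0743    0.1563]
  [  0.0969    0.1543    0.1336    0.0611    1.1478    0.1283    0.1404]
  [  0.1025    0.1504    0.1694    0.0647    0.1935    1.1223    0.1375]
  [  0.1506    0.1145    0.0852    0.0330    0.1534    0.0506    1.1513]
Total output x = L · d:
  x_0 = 1.1297·53 + 0.0716·56 + 0.1226·35 + 0.0318·58 + 0.1279·100 + 0.0461·76 + 0.1481·98 = 100.8300
  x_1 = 0.0732·53 + 1.0649·56 + 0.0595·35 + 0.0794·58 + 0.1642·100 + 0.0707·76 + 0.1215·98 = 103.9020
  x_2 = 0.1653·53 + 0.1055·56 + 1.1224·35 + 0.0976·58 + 0.1652·100 + 0.0448·76 + 0.1855·98 = 97.7195
  x_3 = 0.1546·53 + 0.1390·56 + 0.0788·35 + 1.0554·58 + 0.1504·100 + 0.0743·76 + 0.1563·98 = 115.9496
  x_4 = 0.0969·53 + 0.1543·56 + 0.1336·35 + 0.0611·58 + 1.1478·100 + 0.1283·76 + 0.1404·98 = 160.2787
  x_5 = 0.1025·53 + 0.1504·56 + 0.1694·35 + 0.0647·58 + 0.1935·100 + 1.1223·76 + 0.1375·98 = 141.6529
  x_6 = 0.1506·53 + 0.1145·56 + 0.0852·35 + 0.0330·58 + 0.1534·100 + 0.0506·76 + 1.1513·98 = 151.2995
Δx_0 = L[0,6] · Δd_6 = 0.1481 · 19 = 2.8136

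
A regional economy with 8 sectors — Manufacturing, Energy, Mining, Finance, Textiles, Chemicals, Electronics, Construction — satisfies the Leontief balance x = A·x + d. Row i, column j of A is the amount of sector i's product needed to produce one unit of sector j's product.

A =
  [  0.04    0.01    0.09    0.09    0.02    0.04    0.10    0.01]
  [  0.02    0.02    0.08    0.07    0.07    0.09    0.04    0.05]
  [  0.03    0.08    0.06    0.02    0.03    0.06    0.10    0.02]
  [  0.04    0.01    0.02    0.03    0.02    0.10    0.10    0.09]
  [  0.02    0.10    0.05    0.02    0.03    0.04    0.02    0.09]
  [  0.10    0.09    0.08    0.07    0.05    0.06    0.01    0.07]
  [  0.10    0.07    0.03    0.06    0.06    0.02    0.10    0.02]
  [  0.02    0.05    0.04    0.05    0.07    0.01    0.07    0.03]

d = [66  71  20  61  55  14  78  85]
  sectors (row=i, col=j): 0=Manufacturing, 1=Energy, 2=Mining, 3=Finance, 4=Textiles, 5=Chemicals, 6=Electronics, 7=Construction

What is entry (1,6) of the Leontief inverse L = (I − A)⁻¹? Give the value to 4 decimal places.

Form M = I − A:
  [  0.96   -0.01   -0.09   -0.09   -0.02   -0.04   -0.10   -0.01]
  [ -0.02    0.98   -0.08   -0.07   -0.07   -0.09   -0.04   -0.05]
  [ -0.03   -0.08    0.94   -0.02   -0.03   -0.06   -0.10   -0.02]
  [ -0.04   -0.01   -0.02    0.97   -0.02   -0.10   -0.10   -0.09]
  [ -0.02   -0.10   -0.05   -0.02    0.97   -0.04   -0.02   -0.09]
  [ -0.10   -0.09   -0.08   -0.07   -0.05    0.94   -0.01   -0.07]
  [ -0.10   -0.07   -0.03   -0.06   -0.06   -0.02    0.90   -0.02]
  [ -0.02   -0.05   -0.04   -0.05   -0.07   -0.01   -0.07    0.97]
Leontief inverse L = M⁻¹:
  [  1.0778    0.0478    0.1258    0.1243    0.0487    0.0775    0.1548    0.0410]
  [  0.0574    1.0654    0.1217    0.1064    0.1027    0.1308    0.0897    0.0887]
  [  0.0671    0.1196    1.1002    0.0576    0.0630    0.0970    0.1478    0.0508]
  [  0.0804    0.0511    0.0589    1.0694    0.0540    0.1326    0.1487    0.1215]
  [  0.0462    0.1335    0.0866    0.0528    1.0614    0.0736    0.0602    0.1191]
  [  0.1393    0.1355    0.1337    0.1177    0.0890    1.1103    0.0724    0.1120]
  [  0.1390    0.1093    0.0743    0.1032    0.0940    0.0613    1.1582    0.0552]
  [  0.0469    0.0824    0.0703    0.0780    0.0960    0.0404    0.1103    1.0584]
Total output x = L · d:
  x_0 = 1.0778·66 + 0.0478·71 + 0.1258·20 + 0.1243·61 + 0.0487·55 + 0.0775·14 + 0.1548·78 + 0.0410·85 = 103.9489
  x_1 = 0.0574·66 + 1.0654·71 + 0.1217·20 + 0.1064·61 + 0.1027·55 + 0.1308·14 + 0.0897·78 + 0.0887·85 = 110.3736
  x_2 = 0.0671·66 + 0.1196·71 + 1.1002·20 + 0.0576·61 + 0.0630·55 + 0.0970·14 + 0.1478·78 + 0.0508·85 = 59.1127
  x_3 = 0.0804·66 + 0.0511·71 + 0.0589·20 + 1.0694·61 + 0.0540·55 + 0.1326·14 + 0.1487·78 + 0.1215·85 = 102.1027
  x_4 = 0.0462·66 + 0.1335·71 + 0.0866·20 + 0.0528·61 + 1.0614·55 + 0.0736·14 + 0.0602·78 + 0.1191·85 = 91.7084
  x_5 = 0.1393·66 + 0.1355·71 + 0.1337·20 + 0.1177·61 + 0.0890·55 + 1.1103·14 + 0.0724·78 + 0.1120·85 = 64.2705
  x_6 = 0.1390·66 + 0.1093·71 + 0.0743·20 + 0.1032·61 + 0.0940·55 + 0.0613·14 + 1.1582·78 + 0.0552·85 = 125.7765
  x_7 = 0.0469·66 + 0.0824·71 + 0.0703·20 + 0.0780·61 + 0.0960·55 + 0.0404·14 + 0.1103·78 + 1.0584·85 = 119.5195

L[1,6] = 0.0897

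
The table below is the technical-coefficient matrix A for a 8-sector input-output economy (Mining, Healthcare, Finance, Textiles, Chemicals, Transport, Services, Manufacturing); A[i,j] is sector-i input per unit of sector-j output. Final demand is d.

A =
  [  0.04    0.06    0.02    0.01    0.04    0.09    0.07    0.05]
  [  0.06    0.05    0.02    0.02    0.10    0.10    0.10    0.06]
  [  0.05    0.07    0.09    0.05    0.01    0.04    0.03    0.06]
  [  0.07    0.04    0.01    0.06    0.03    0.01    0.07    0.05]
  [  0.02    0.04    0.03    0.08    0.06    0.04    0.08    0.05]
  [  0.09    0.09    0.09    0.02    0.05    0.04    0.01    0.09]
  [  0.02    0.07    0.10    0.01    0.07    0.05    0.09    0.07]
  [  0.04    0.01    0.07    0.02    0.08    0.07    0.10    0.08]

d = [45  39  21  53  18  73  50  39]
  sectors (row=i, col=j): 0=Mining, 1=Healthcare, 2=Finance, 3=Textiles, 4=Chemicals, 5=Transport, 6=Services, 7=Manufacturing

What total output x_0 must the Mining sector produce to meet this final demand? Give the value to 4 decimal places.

75.6721

Form M = I − A:
  [  0.96   -0.06   -0.02   -0.01   -0.04   -0.09   -0.07   -0.05]
  [ -0.06    0.95   -0.02   -0.02   -0.10   -0.10   -0.10   -0.06]
  [ -0.05   -0.07    0.91   -0.05   -0.01   -0.04   -0.03   -0.06]
  [ -0.07   -0.04   -0.01    0.94   -0.03   -0.01   -0.07   -0.05]
  [ -0.02   -0.04   -0.03   -0.08    0.94   -0.04   -0.08   -0.05]
  [ -0.09   -0.09   -0.09   -0.02   -0.05    0.96   -0.01   -0.09]
  [ -0.02   -0.07   -0.10   -0.01   -0.07   -0.05    0.91   -0.07]
  [ -0.04   -0.01   -0.07   -0.02   -0.08   -0.07   -0.10    0.92]
Leontief inverse L = M⁻¹:
  [  1.0737    0.0991    0.0620    0.0299    0.0817    0.1304    0.1170    0.0966]
  [  0.1021    1.1008    0.0743    0.0491    0.1543    0.1516    0.1635    0.1205]
  [  0.0856    0.1083    1.1303    0.0723    0.0486    0.0810    0.0781    0.1059]
  [  0.0968    0.0710    0.0415    1.0782    0.0650    0.0446    0.1154    0.0879]
  [  0.0529    0.0771    0.0696    0.1046    1.1003    0.0766    0.1309    0.0954]
  [  0.1309    0.1346    0.1364    0.0470    0.0985    1.0924    0.0695    0.1448]
  [  0.0591    0.1172    0.1541    0.0385    0.1195    0.0987    1.1499    0.1266]
  [  0.0774    0.0557    0.1236    0.0476    0.1265    0.1150    0.1570    1.1355]
Total output x = L · d:
  x_0 = 1.0737·45 + 0.0991·39 + 0.0620·21 + 0.0299·53 + 0.0817·18 + 0.1304·73 + 0.1170·50 + 0.0966·39 = 75.6721
  x_1 = 0.1021·45 + 1.1008·39 + 0.0743·21 + 0.0491·53 + 0.1543·18 + 0.1516·73 + 0.1635·50 + 0.1205·39 = 78.4083
  x_2 = 0.0856·45 + 0.1083·39 + 1.1303·21 + 0.0723·53 + 0.0486·18 + 0.0810·73 + 0.0781·50 + 0.1059·39 = 50.4610
  x_3 = 0.0968·45 + 0.0710·39 + 0.0415·21 + 1.0782·53 + 0.0650·18 + 0.0446·73 + 0.1154·50 + 0.0879·39 = 78.7558
  x_4 = 0.0529·45 + 0.0771·39 + 0.0696·21 + 0.1046·53 + 1.1003·18 + 0.0766·73 + 0.1309·50 + 0.0954·39 = 48.0552
  x_5 = 0.1309·45 + 0.1346·39 + 0.1364·21 + 0.0470·53 + 0.0985·18 + 1.0924·73 + 0.0695·50 + 0.1448·39 = 107.1370
  x_6 = 0.0591·45 + 0.1172·39 + 0.1541·21 + 0.0385·53 + 0.1195·18 + 0.0987·73 + 1.1499·50 + 0.1266·39 = 84.2932
  x_7 = 0.0774·45 + 0.0557·39 + 0.1236·21 + 0.0476·53 + 0.1265·18 + 0.1150·73 + 0.1570·50 + 1.1355·39 = 73.5779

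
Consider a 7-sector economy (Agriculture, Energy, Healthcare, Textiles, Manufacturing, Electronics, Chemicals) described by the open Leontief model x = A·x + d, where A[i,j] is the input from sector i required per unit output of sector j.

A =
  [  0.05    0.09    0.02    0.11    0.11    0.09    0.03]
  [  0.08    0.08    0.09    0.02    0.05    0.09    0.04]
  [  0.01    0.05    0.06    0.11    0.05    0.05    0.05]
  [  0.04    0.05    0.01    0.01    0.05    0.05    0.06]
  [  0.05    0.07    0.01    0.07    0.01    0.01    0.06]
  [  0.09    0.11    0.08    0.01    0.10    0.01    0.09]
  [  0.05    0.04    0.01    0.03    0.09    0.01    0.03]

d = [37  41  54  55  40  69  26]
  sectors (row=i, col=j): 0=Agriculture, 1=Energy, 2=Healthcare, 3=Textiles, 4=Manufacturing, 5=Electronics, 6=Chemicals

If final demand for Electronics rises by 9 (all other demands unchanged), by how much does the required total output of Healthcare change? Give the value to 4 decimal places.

0.6753

Form M = I − A:
  [  0.95   -0.09   -0.02   -0.11   -0.11   -0.09   -0.03]
  [ -0.08    0.92   -0.09   -0.02   -0.05   -0.09   -0.04]
  [ -0.01   -0.05    0.94   -0.11   -0.05   -0.05   -0.05]
  [ -0.04   -0.05   -0.01    0.99   -0.05   -0.05   -0.06]
  [ -0.05   -0.07   -0.01   -0.07    0.99   -0.01   -0.06]
  [ -0.09   -0.11   -0.08   -0.01   -0.10    0.99   -0.09]
  [ -0.05   -0.04   -0.01   -0.03   -0.09   -0.01    0.97]
Leontief inverse L = M⁻¹:
  [  1.0958    0.1482    0.0522    0.1452    0.1585    0.1254    0.0731]
  [  0.1207    1.1348    0.1244    0.0609    0.0999    0.1253    0.0785]
  [  0.0405    0.0892    1.0828    0.1359    0.0855    0.0750    0.0814]
  [  0.0655    0.0817    0.0277    1.0309    0.0792    0.0685    0.0818]
  [  0.0746    0.1002    0.0269    0.0896    1.0400    0.0331    0.0808]
  [  0.1311    0.1640    0.1112    0.0552    0.1486    1.0481    0.1264]
  [  0.0722    0.0689    0.0235    0.0522    0.1137    0.0284    1.0501]
Total output x = L · d:
  x_0 = 1.0958·37 + 0.1482·41 + 0.0522·54 + 0.1452·55 + 0.1585·40 + 0.1254·69 + 0.0731·26 = 74.3225
  x_1 = 0.1207·37 + 1.1348·41 + 0.1244·54 + 0.0609·55 + 0.0999·40 + 0.1253·69 + 0.0785·26 = 75.7429
  x_2 = 0.0405·37 + 0.0892·41 + 1.0828·54 + 0.1359·55 + 0.0855·40 + 0.0750·69 + 0.0814·26 = 81.8209
  x_3 = 0.0655·37 + 0.0817·41 + 0.0277·54 + 1.0309·55 + 0.0792·40 + 0.0685·69 + 0.0818·26 = 73.9945
  x_4 = 0.0746·37 + 0.1002·41 + 0.0269·54 + 0.0896·55 + 1.0400·40 + 0.0331·69 + 0.0808·26 = 59.2363
  x_5 = 0.1311·37 + 0.1640·41 + 0.1112·54 + 0.0552·55 + 0.1486·40 + 1.0481·69 + 0.1264·26 = 102.1612
  x_6 = 0.0722·37 + 0.0689·41 + 0.0235·54 + 0.0522·55 + 0.1137·40 + 0.0284·69 + 1.0501·26 = 43.4400
Δx_2 = L[2,5] · Δd_5 = 0.0750 · 9 = 0.6753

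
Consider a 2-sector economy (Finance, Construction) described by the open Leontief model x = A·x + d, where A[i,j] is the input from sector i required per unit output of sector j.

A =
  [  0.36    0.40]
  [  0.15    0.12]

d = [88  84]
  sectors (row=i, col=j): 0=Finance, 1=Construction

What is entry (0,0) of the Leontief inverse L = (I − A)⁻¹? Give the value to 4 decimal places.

L[0,0] = 1.7488

Form M = I − A:
  [  0.64   -0.40]
  [ -0.15    0.88]
Leontief inverse L = M⁻¹:
  [  1.7488    0.7949]
  [  0.2981    1.2719]
Total output x = L · d:
  x_0 = 1.7488·88 + 0.7949·84 = 220.6677
  x_1 = 0.2981·88 + 1.2719·84 = 133.0684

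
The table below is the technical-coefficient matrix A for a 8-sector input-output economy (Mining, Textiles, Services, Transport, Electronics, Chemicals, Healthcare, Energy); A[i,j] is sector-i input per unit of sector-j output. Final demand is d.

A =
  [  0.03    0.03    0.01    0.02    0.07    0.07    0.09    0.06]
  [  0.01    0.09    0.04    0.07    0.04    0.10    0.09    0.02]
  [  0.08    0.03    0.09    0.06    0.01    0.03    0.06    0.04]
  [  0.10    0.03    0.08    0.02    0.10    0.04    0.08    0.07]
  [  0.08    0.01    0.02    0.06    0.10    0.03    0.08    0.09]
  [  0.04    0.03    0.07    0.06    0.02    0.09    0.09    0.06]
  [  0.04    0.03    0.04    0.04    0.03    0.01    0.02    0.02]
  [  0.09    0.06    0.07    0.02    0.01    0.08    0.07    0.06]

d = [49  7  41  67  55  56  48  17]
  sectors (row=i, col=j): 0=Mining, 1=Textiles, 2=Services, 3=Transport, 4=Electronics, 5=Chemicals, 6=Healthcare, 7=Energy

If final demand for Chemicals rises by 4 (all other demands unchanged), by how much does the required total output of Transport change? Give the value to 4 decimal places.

Form M = I − A:
  [  0.97   -0.03   -0.01   -0.02   -0.07   -0.07   -0.09   -0.06]
  [ -0.01    0.91   -0.04   -0.07   -0.04   -0.10   -0.09   -0.02]
  [ -0.08   -0.03    0.91   -0.06   -0.01   -0.03   -0.06   -0.04]
  [ -0.10   -0.03   -0.08    0.98   -0.10   -0.04   -0.08   -0.07]
  [ -0.08   -0.01   -0.02   -0.06    0.90   -0.03   -0.08   -0.09]
  [ -0.04   -0.03   -0.07   -0.06   -0.02    0.91   -0.09   -0.06]
  [ -0.04   -0.03   -0.04   -0.04   -0.03   -0.01    0.98   -0.02]
  [ -0.09   -0.06   -0.07   -0.02   -0.01   -0.08   -0.07    0.94]
Leontief inverse L = M⁻¹:
  [  1.0665    0.0532    0.0415    0.0479    0.0989    0.1043    0.1336    0.0935]
  [  0.0529    1.1211    0.0828    0.1068    0.0754    0.1439    0.1451    0.0582]
  [  0.1197    0.0549    1.1266    0.0876    0.0398    0.0652    0.1067    0.0735]
  [  0.1515    0.0606    0.1221    1.0573    0.1412    0.0853    0.1410    0.1169]
  [  0.1298    0.0375    0.0580    0.0914    1.1413    0.0710    0.1357    0.1350]
  [  0.0856    0.0588    0.1138    0.0932    0.0519    1.1318    0.1431    0.0988]
  [  0.0637    0.0448    0.0604    0.0568    0.0500    0.0311    1.0486    0.0409]
  [  0.1310    0.0908    0.1106    0.0536    0.0405    0.1252    0.1247    1.0973]
Total output x = L · d:
  x_0 = 1.0665·49 + 0.0532·7 + 0.0415·41 + 0.0479·67 + 0.0989·55 + 0.1043·56 + 0.1336·48 + 0.0935·17 = 76.8279
  x_1 = 0.0529·49 + 1.1211·7 + 0.0828·41 + 0.1068·67 + 0.0754·55 + 0.1439·56 + 0.1451·48 + 0.0582·17 = 41.1518
  x_2 = 0.1197·49 + 0.0549·7 + 1.1266·41 + 0.0876·67 + 0.0398·55 + 0.0652·56 + 0.1067·48 + 0.0735·17 = 70.5195
  x_3 = 0.1515·49 + 0.0606·7 + 0.1221·41 + 1.0573·67 + 0.1412·55 + 0.0853·56 + 0.1410·48 + 0.1169·17 = 104.9919
  x_4 = 0.1298·49 + 0.0375·7 + 0.0580·41 + 0.0914·67 + 1.1413·55 + 0.0710·56 + 0.1357·48 + 0.1350·17 = 90.6790
  x_5 = 0.0856·49 + 0.0588·7 + 0.1138·41 + 0.0932·67 + 0.0519·55 + 1.1318·56 + 0.1431·48 + 0.0988·17 = 90.2991
  x_6 = 0.0637·49 + 0.0448·7 + 0.0604·41 + 0.0568·67 + 0.0500·55 + 0.0311·56 + 1.0486·48 + 0.0409·17 = 65.2374
  x_7 = 0.1310·49 + 0.0908·7 + 0.1106·41 + 0.0536·67 + 0.0405·55 + 0.1252·56 + 0.1247·48 + 1.0973·17 = 49.0608
Δx_3 = L[3,5] · Δd_5 = 0.0853 · 4 = 0.3412

0.3412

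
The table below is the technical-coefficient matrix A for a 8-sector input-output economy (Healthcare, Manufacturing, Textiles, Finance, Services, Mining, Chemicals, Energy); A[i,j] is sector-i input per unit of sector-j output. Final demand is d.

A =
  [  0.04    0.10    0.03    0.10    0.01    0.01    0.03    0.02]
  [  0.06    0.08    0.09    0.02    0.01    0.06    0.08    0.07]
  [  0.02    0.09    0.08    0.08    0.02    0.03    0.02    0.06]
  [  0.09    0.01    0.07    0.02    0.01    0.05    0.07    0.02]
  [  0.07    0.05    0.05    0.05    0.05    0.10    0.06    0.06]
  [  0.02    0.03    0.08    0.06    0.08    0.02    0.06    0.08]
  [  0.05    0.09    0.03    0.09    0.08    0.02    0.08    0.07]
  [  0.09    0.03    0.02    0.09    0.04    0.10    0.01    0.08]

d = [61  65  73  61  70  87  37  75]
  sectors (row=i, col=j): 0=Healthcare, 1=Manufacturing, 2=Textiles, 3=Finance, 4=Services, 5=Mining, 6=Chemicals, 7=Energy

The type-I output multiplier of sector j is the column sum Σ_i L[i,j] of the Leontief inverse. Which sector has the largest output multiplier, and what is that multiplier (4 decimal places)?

Form M = I − A:
  [  0.96   -0.10   -0.03   -0.10   -0.01   -0.01   -0.03   -0.02]
  [ -0.06    0.92   -0.09   -0.02   -0.01   -0.06   -0.08   -0.07]
  [ -0.02   -0.09    0.92   -0.08   -0.02   -0.03   -0.02   -0.06]
  [ -0.09   -0.01   -0.07    0.98   -0.01   -0.05   -0.07   -0.02]
  [ -0.07   -0.05   -0.05   -0.05    0.95   -0.10   -0.06   -0.06]
  [ -0.02   -0.03   -0.08   -0.06   -0.08    0.98   -0.06   -0.08]
  [ -0.05   -0.09   -0.03   -0.09   -0.08   -0.02    0.92   -0.07]
  [ -0.09   -0.03   -0.02   -0.09   -0.04   -0.10   -0.01    0.92]
Leontief inverse L = M⁻¹:
  [  1.0745    0.1351    0.0661    0.1318    0.0261    0.0371    0.0629    0.0505]
  [  0.1031    1.1335    0.1371    0.0749    0.0401    0.0972    0.1209    0.1193]
  [  0.0594    0.1305    1.1226    0.1206    0.0412    0.0646    0.0548    0.0995]
  [  0.1186    0.0498    0.1018    1.0617    0.0316    0.0721    0.0985    0.0519]
  [  0.1157    0.1005    0.0984    0.1053    1.0832    0.1395    0.1036    0.1095]
  [  0.0640    0.0740    0.1215    0.1087    0.1078    1.0605    0.0970    0.1239]
  [  0.1037    0.1432    0.0796    0.1444    0.1115    0.0663    1.1284    0.1204]
  [  0.1345    0.0719    0.0637    0.1398    0.0679    0.1373    0.0482    1.1226]
Total output x = L · d:
  x_0 = 1.0745·61 + 0.1351·65 + 0.0661·73 + 0.1318·61 + 0.0261·70 + 0.0371·87 + 0.0629·37 + 0.0505·75 = 98.3625
  x_1 = 0.1031·61 + 1.1335·65 + 0.1371·73 + 0.0749·61 + 0.0401·70 + 0.0972·87 + 0.1209·37 + 0.1193·75 = 119.2264
  x_2 = 0.0594·61 + 0.1305·65 + 1.1226·73 + 0.1206·61 + 0.0412·70 + 0.0646·87 + 0.0548·37 + 0.0995·75 = 119.4128
  x_3 = 0.1186·61 + 0.0498·65 + 0.1018·73 + 1.0617·61 + 0.0316·70 + 0.0721·87 + 0.0985·37 + 0.0519·75 = 98.6919
  x_4 = 0.1157·61 + 0.1005·65 + 0.0984·73 + 0.1053·61 + 1.0832·70 + 0.1395·87 + 0.1036·37 + 0.1095·75 = 127.2025
  x_5 = 0.0640·61 + 0.0740·65 + 0.1215·73 + 0.1087·61 + 0.1078·70 + 1.0605·87 + 0.0970·37 + 0.1239·75 = 136.9071
  x_6 = 0.1037·61 + 0.1432·65 + 0.0796·73 + 0.1444·61 + 0.1115·70 + 0.0663·87 + 1.1284·37 + 0.1204·75 = 94.6066
  x_7 = 0.1345·61 + 0.0719·65 + 0.0637·73 + 0.1398·61 + 0.0679·70 + 0.1373·87 + 0.0482·37 + 1.1226·75 = 128.7226
Output multipliers (column sums of L):
  Healthcare: 1.7736
  Manufacturing: 1.8384
  Textiles: 1.7909
  Finance: 1.8872
  Services: 1.5093
  Mining: 1.6746
  Chemicals: 1.7144
  Energy: 1.7977

Finance (1.8872)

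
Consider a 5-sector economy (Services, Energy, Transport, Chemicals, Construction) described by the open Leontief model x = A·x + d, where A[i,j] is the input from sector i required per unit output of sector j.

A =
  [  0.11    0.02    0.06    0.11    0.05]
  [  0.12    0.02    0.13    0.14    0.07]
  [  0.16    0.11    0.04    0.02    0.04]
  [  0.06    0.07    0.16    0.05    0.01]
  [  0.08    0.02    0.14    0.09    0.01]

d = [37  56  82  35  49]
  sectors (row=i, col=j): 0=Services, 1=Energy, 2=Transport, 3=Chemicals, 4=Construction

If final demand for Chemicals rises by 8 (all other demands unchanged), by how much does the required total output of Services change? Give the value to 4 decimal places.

Form M = I − A:
  [  0.89   -0.02   -0.06   -0.11   -0.05]
  [ -0.12    0.98   -0.13   -0.14   -0.07]
  [ -0.16   -0.11    0.96   -0.02   -0.04]
  [ -0.06   -0.07   -0.16    0.95   -0.01]
  [ -0.08   -0.02   -0.14   -0.09    0.99]
Leontief inverse L = M⁻¹:
  [  1.1672    0.0489    0.1148    0.1513    0.0686]
  [  0.2014    1.0630    0.2027    0.1933    0.0955]
  [  0.2262    0.1344    1.0962    0.0753    0.0660]
  [  0.1281    0.1046    0.2088    1.0904    0.0333]
  [  0.1420    0.0539    0.1874    0.1259    1.0299]
Total output x = L · d:
  x_0 = 1.1672·37 + 0.0489·56 + 0.1148·82 + 0.1513·35 + 0.0686·49 = 63.9915
  x_1 = 0.2014·37 + 1.0630·56 + 0.2027·82 + 0.1933·35 + 0.0955·49 = 95.0427
  x_2 = 0.2262·37 + 0.1344·56 + 1.0962·82 + 0.0753·35 + 0.0660·49 = 111.6502
  x_3 = 0.1281·37 + 0.1046·56 + 0.2088·82 + 1.0904·35 + 0.0333·49 = 67.5175
  x_4 = 0.1420·37 + 0.0539·56 + 0.1874·82 + 0.1259·35 + 1.0299·49 = 78.5129
Δx_0 = L[0,3] · Δd_3 = 0.1513 · 8 = 1.2101

1.2101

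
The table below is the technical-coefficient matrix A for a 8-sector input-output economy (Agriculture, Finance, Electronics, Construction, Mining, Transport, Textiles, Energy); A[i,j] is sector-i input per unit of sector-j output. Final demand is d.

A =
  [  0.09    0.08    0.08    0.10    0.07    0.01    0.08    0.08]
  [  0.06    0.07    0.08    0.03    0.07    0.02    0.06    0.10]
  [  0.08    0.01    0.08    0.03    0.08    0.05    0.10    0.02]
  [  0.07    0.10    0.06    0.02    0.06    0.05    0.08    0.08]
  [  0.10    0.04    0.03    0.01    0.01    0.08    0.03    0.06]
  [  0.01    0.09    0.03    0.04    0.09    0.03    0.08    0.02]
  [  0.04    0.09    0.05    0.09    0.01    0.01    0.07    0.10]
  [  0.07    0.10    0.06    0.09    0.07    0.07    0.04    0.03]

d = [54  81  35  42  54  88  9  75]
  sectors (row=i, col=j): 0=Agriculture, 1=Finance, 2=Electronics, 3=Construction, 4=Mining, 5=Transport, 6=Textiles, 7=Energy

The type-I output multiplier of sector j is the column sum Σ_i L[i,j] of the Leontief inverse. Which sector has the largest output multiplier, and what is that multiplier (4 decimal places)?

Form M = I − A:
  [  0.91   -0.08   -0.08   -0.10   -0.07   -0.01   -0.08   -0.08]
  [ -0.06    0.93   -0.08   -0.03   -0.07   -0.02   -0.06   -0.10]
  [ -0.08   -0.01    0.92   -0.03   -0.08   -0.05   -0.10   -0.02]
  [ -0.07   -0.10   -0.06    0.98   -0.06   -0.05   -0.08   -0.08]
  [ -0.10   -0.04   -0.03   -0.01    0.99   -0.08   -0.03   -0.06]
  [ -0.01   -0.09   -0.03   -0.04   -0.09    0.97   -0.08   -0.02]
  [ -0.04   -0.09   -0.05   -0.09   -0.01   -0.01    0.93   -0.10]
  [ -0.07   -0.10   -0.06   -0.09   -0.07   -0.07   -0.04    0.97]
Leontief inverse L = M⁻¹:
  [  1.1695    0.1626    0.1512    0.1612    0.1338    0.0554    0.1570    0.1552]
  [  0.1249    1.1360    0.1378    0.0811    0.1230    0.0588    0.1217    0.1583]
  [  0.1370    0.0688    1.1300    0.0767    0.1248    0.0823    0.1586    0.0738]
  [  0.1358    0.1716    0.1208    1.0746    0.1163    0.0880    0.1457    0.1440]
  [  0.1447    0.0928    0.0727    0.0515    1.0535    0.1049    0.0781    0.1026]
  [  0.0580    0.1415    0.0723    0.0750    0.1270    1.0588    0.1265    0.0698]
  [  0.0998    0.1583    0.1069    0.1392    0.0621    0.0453    1.1303    0.1595]
  [  0.1371    0.1725    0.1211    0.1393    0.1286    0.1092    0.1086    1.0954]
Total output x = L · d:
  x_0 = 1.1695·54 + 0.1626·81 + 0.1512·35 + 0.1612·42 + 0.1338·54 + 0.0554·88 + 0.1570·9 + 0.1552·75 = 113.5288
  x_1 = 0.1249·54 + 1.1360·81 + 0.1378·35 + 0.0811·42 + 0.1230·54 + 0.0588·88 + 0.1217·9 + 0.1583·75 = 131.7774
  x_2 = 0.1370·54 + 0.0688·81 + 1.1300·35 + 0.0767·42 + 0.1248·54 + 0.0823·88 + 0.1586·9 + 0.0738·75 = 76.6869
  x_3 = 0.1358·54 + 0.1716·81 + 0.1208·35 + 1.0746·42 + 0.1163·54 + 0.0880·88 + 0.1457·9 + 0.1440·75 = 96.7424
  x_4 = 0.1447·54 + 0.0928·81 + 0.0727·35 + 0.0515·42 + 1.0535·54 + 0.1049·88 + 0.0781·9 + 0.1026·75 = 94.5592
  x_5 = 0.0580·54 + 0.1415·81 + 0.0723·35 + 0.0750·42 + 0.1270·54 + 1.0588·88 + 0.1265·9 + 0.0698·75 = 126.6815
  x_6 = 0.0998·54 + 0.1583·81 + 0.1069·35 + 0.1392·42 + 0.0621·54 + 0.0453·88 + 1.1303·9 + 0.1595·75 = 57.2787
  x_7 = 0.1371·54 + 0.1725·81 + 0.1211·35 + 0.1393·42 + 0.1286·54 + 0.1092·88 + 0.1086·9 + 1.0954·75 = 131.1451
Output multipliers (column sums of L):
  Agriculture: 2.0069
  Finance: 2.1041
  Electronics: 1.9128
  Construction: 1.7986
  Mining: 1.8690
  Transport: 1.6027
  Textiles: 2.0265
  Energy: 1.9587

Finance (2.1041)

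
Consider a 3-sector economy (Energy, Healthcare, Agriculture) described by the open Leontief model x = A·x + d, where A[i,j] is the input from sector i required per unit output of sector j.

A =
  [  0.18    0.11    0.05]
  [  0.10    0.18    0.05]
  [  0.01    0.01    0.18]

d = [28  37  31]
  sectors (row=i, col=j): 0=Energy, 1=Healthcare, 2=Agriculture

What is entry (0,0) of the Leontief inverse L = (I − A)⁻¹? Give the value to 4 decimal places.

Form M = I − A:
  [  0.82   -0.11   -0.05]
  [ -0.10    0.82   -0.05]
  [ -0.01   -0.01    0.82]
Leontief inverse L = M⁻¹:
  [  1.2410    0.1675    0.0859]
  [  0.1524    1.2410    0.0850]
  [  0.0170    0.0172    1.2216]
Total output x = L · d:
  x_0 = 1.2410·28 + 0.1675·37 + 0.0859·31 = 43.6084
  x_1 = 0.1524·28 + 1.2410·37 + 0.0850·31 = 52.8169
  x_2 = 0.0170·28 + 0.0172·37 + 1.2216·31 = 38.9808

L[0,0] = 1.2410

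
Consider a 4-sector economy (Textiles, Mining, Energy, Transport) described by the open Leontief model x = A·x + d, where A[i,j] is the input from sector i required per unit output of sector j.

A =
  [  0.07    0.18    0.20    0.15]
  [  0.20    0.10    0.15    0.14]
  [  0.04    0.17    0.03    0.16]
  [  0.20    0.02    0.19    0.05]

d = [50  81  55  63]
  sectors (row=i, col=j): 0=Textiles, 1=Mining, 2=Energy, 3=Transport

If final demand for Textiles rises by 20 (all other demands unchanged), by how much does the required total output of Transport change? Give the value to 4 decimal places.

5.9400

Form M = I − A:
  [  0.93   -0.18   -0.20   -0.15]
  [ -0.20    0.90   -0.15   -0.14]
  [ -0.04   -0.17    0.97   -0.16]
  [ -0.20   -0.02   -0.19    0.95]
Leontief inverse L = M⁻¹:
  [  1.2243    0.3197    0.3609    0.3012]
  [  0.3449    1.2473    0.3213    0.2924]
  [  0.1599    0.2556    1.1538    0.2573]
  [  0.2970    0.1447    0.3135    1.1737]
Total output x = L · d:
  x_0 = 1.2243·50 + 0.3197·81 + 0.3609·55 + 0.3012·63 = 125.9388
  x_1 = 0.3449·50 + 1.2473·81 + 0.3213·55 + 0.2924·63 = 154.3655
  x_2 = 0.1599·50 + 0.2556·81 + 1.1538·55 + 0.2573·63 = 108.3713
  x_3 = 0.2970·50 + 0.1447·81 + 0.3135·55 + 1.1737·63 = 117.7533
Δx_3 = L[3,0] · Δd_0 = 0.2970 · 20 = 5.9400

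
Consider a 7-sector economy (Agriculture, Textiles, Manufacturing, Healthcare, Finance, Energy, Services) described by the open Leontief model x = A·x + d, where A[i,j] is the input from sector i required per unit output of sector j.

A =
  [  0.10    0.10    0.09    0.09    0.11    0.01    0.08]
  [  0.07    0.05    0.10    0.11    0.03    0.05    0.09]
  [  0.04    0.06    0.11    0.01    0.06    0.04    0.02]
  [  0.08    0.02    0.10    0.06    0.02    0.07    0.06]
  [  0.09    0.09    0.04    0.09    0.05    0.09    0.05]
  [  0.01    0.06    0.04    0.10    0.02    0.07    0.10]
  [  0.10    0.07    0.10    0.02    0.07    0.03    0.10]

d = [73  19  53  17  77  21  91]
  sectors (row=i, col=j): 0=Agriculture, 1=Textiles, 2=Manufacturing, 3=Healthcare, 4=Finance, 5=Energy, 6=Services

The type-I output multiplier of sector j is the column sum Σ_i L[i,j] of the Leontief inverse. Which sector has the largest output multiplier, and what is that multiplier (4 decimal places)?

Form M = I − A:
  [  0.90   -0.10   -0.09   -0.09   -0.11   -0.01   -0.08]
  [ -0.07    0.95   -0.10   -0.11   -0.03   -0.05   -0.09]
  [ -0.04   -0.06    0.89   -0.01   -0.06   -0.04   -0.02]
  [ -0.08   -0.02   -0.10    0.94   -0.02   -0.07   -0.06]
  [ -0.09   -0.09   -0.04   -0.09    0.95   -0.09   -0.05]
  [ -0.01   -0.06   -0.04   -0.10   -0.02    0.93   -0.10]
  [ -0.10   -0.07   -0.10   -0.02   -0.07   -0.03    0.90]
Leontief inverse L = M⁻¹:
  [  1.1817    0.1708    0.1846    0.1614    0.1699    0.0634    0.1535]
  [  0.1346    1.1063    0.1813    0.1650    0.0787    0.0937    0.1524]
  [  0.0806    0.1006    1.1627    0.0496    0.0929    0.0709    0.0594]
  [  0.1305    0.0680    0.1650    1.1054    0.0613    0.1049    0.1108]
  [  0.1550    0.1484    0.1185    0.1556    1.0976    0.1365    0.1178]
  [  0.0603    0.1023    0.1033    0.1451    0.0544    1.1070    0.1536]
  [  0.1677    0.1327    0.1801    0.0778    0.1239    0.0721    1.1634]
Total output x = L · d:
  x_0 = 1.1817·73 + 0.1708·19 + 0.1846·53 + 0.1614·17 + 0.1699·77 + 0.0634·21 + 0.1535·91 = 130.4143
  x_1 = 0.1346·73 + 1.1063·19 + 0.1813·53 + 0.1650·17 + 0.0787·77 + 0.0937·21 + 0.1524·91 = 65.1554
  x_2 = 0.0806·73 + 0.1006·19 + 1.1627·53 + 0.0496·17 + 0.0929·77 + 0.0709·21 + 0.0594·91 = 84.3007
  x_3 = 0.1305·73 + 0.0680·19 + 0.1650·53 + 1.1054·17 + 0.0613·77 + 0.1049·21 + 0.1108·91 = 55.3628
  x_4 = 0.1550·73 + 0.1484·19 + 0.1185·53 + 0.1556·17 + 1.0976·77 + 0.1365·21 + 0.1178·91 = 121.1538
  x_5 = 0.0603·73 + 0.1023·19 + 0.1033·53 + 0.1451·17 + 0.0544·77 + 1.1070·21 + 0.1536·91 = 55.6983
  x_6 = 0.1677·73 + 0.1327·19 + 0.1801·53 + 0.0778·17 + 0.1239·77 + 0.0721·21 + 1.1634·91 = 142.5459
Output multipliers (column sums of L):
  Agriculture: 1.9103
  Textiles: 1.8291
  Manufacturing: 2.0955
  Healthcare: 1.8598
  Finance: 1.6786
  Energy: 1.6483
  Services: 1.9108

Manufacturing (2.0955)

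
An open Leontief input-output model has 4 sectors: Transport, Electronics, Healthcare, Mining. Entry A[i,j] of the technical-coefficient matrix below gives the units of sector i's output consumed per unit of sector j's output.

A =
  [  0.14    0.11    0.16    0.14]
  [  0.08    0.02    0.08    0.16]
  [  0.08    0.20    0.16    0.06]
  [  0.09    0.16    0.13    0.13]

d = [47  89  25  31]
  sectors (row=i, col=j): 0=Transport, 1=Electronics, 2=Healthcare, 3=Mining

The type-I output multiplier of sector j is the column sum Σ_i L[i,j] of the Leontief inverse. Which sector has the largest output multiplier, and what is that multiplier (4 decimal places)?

Form M = I − A:
  [  0.86   -0.11   -0.16   -0.14]
  [ -0.08    0.98   -0.08   -0.16]
  [ -0.08   -0.20    0.84   -0.06]
  [ -0.09   -0.16   -0.13    0.87]
Leontief inverse L = M⁻¹:
  [  1.2412    0.2440    0.3007    0.2654]
  [  0.1442    1.1104    0.1702    0.2391]
  [  0.1654    0.3073    1.2777    0.1712]
  [  0.1796    0.2754    0.2533    1.2464]
Total output x = L · d:
  x_0 = 1.2412·47 + 0.2440·89 + 0.3007·25 + 0.2654·31 = 95.8002
  x_1 = 0.1442·47 + 1.1104·89 + 0.1702·25 + 0.2391·31 = 117.2668
  x_2 = 0.1654·47 + 0.3073·89 + 1.2777·25 + 0.1712·31 = 72.3723
  x_3 = 0.1796·47 + 0.2754·89 + 0.2533·25 + 1.2464·31 = 77.9231
Output multipliers (column sums of L):
  Transport: 1.7304
  Electronics: 1.9370
  Healthcare: 2.0020
  Mining: 1.9222

Healthcare (2.0020)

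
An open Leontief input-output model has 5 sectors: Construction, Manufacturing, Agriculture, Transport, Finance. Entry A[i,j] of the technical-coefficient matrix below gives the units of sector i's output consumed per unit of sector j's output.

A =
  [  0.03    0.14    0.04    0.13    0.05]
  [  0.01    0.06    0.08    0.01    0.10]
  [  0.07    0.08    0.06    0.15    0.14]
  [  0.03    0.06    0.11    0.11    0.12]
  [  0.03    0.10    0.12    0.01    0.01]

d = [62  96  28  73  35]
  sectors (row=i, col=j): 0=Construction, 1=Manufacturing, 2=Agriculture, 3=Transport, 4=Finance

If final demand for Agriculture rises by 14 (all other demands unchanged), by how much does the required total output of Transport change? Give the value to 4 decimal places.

Form M = I − A:
  [  0.97   -0.14   -0.04   -0.13   -0.05]
  [ -0.01    0.94   -0.08   -0.01   -0.10]
  [ -0.07   -0.08    0.94   -0.15   -0.14]
  [ -0.03   -0.06   -0.11    0.89   -0.12]
  [ -0.03   -0.10   -0.12   -0.01    0.99]
Leontief inverse L = M⁻¹:
  [  1.0482    0.1864    0.0942    0.1723    0.1060]
  [  0.0248    1.0938    0.1154    0.0369    0.1325]
  [  0.0959    0.1456    1.1308    0.2085    0.2047]
  [  0.0551    0.1162    0.1714    1.1639    0.1798]
  [  0.0465    0.1350    0.1533    0.0460    1.0533]
Total output x = L · d:
  x_0 = 1.0482·62 + 0.1864·96 + 0.0942·28 + 0.1723·73 + 0.1060·35 = 101.8073
  x_1 = 0.0248·62 + 1.0938·96 + 0.1154·28 + 0.0369·73 + 0.1325·35 = 117.1039
  x_2 = 0.0959·62 + 0.1456·96 + 1.1308·28 + 0.2085·73 + 0.2047·35 = 73.9771
  x_3 = 0.0551·62 + 0.1162·96 + 0.1714·28 + 1.1639·73 + 0.1798·35 = 110.6294
  x_4 = 0.0465·62 + 0.1350·96 + 0.1533·28 + 0.0460·73 + 1.0533·35 = 60.3517
Δx_3 = L[3,2] · Δd_2 = 0.1714 · 14 = 2.3995

2.3995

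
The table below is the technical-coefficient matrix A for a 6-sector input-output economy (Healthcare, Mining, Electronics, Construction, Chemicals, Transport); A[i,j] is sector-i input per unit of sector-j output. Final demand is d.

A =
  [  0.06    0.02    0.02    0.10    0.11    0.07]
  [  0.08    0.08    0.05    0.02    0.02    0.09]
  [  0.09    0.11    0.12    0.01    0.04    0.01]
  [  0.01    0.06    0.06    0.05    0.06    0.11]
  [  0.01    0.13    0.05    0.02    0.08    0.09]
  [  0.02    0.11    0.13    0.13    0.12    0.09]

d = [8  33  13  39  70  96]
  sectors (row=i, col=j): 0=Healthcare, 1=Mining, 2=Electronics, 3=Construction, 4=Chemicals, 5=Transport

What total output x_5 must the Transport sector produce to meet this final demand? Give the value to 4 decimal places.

141.7252

Form M = I − A:
  [  0.94   -0.02   -0.02   -0.10   -0.11   -0.07]
  [ -0.08    0.92   -0.05   -0.02   -0.02   -0.09]
  [ -0.09   -0.11    0.88   -0.01   -0.04   -0.01]
  [ -0.01   -0.06   -0.06    0.95   -0.06   -0.11]
  [ -0.01   -0.13   -0.05   -0.02    0.92   -0.09]
  [ -0.02   -0.11   -0.13   -0.13   -0.12    0.91]
Leontief inverse L = M⁻¹:
  [  1.0825    0.0776    0.0657    0.1366    0.1590    0.1239]
  [  0.1092    1.1291    0.0938    0.0559    0.0628    0.1341]
  [  0.1274    0.1614    1.1630    0.0377    0.0784    0.0509]
  [  0.0366    0.1180    0.1104    1.0838    0.1029    0.1569]
  [  0.0414    0.1916    0.0999    0.0523    1.1222    0.1405]
  [  0.0659    0.2034    0.2079    0.1769    0.1850    1.1660]
Total output x = L · d:
  x_0 = 1.0825·8 + 0.0776·33 + 0.0657·13 + 0.1366·39 + 0.1590·70 + 0.1239·96 = 40.4273
  x_1 = 0.1092·8 + 1.1291·33 + 0.0938·13 + 0.0559·39 + 0.0628·70 + 0.1341·96 = 58.8025
  x_2 = 0.1274·8 + 0.1614·33 + 1.1630·13 + 0.0377·39 + 0.0784·70 + 0.0509·96 = 33.3033
  x_3 = 0.0366·8 + 0.1180·33 + 0.1104·13 + 1.0838·39 + 0.1029·70 + 0.1569·96 = 70.1500
  x_4 = 0.0414·8 + 0.1916·33 + 0.0999·13 + 0.0523·39 + 1.1222·70 + 0.1405·96 = 102.0348
  x_5 = 0.0659·8 + 0.2034·33 + 0.2079·13 + 0.1769·39 + 0.1850·70 + 1.1660·96 = 141.7252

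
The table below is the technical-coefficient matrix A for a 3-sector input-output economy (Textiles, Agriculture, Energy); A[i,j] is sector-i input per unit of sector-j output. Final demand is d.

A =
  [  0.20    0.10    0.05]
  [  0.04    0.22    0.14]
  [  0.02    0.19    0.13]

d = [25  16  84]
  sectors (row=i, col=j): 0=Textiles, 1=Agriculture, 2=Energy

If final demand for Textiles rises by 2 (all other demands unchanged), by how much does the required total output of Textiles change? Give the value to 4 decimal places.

2.5238

Form M = I − A:
  [  0.80   -0.10   -0.05]
  [ -0.04    0.78   -0.14]
  [ -0.02   -0.19    0.87]
Leontief inverse L = M⁻¹:
  [  1.2619    0.1868    0.1026]
  [  0.0728    1.3451    0.2206]
  [  0.0449    0.2981    1.2000]
Total output x = L · d:
  x_0 = 1.2619·25 + 0.1868·16 + 0.1026·84 = 43.1524
  x_1 = 0.0728·25 + 1.3451·16 + 0.2206·84 = 41.8750
  x_2 = 0.0449·25 + 0.2981·16 + 1.2000·84 = 106.6889
Δx_0 = L[0,0] · Δd_0 = 1.2619 · 2 = 2.5238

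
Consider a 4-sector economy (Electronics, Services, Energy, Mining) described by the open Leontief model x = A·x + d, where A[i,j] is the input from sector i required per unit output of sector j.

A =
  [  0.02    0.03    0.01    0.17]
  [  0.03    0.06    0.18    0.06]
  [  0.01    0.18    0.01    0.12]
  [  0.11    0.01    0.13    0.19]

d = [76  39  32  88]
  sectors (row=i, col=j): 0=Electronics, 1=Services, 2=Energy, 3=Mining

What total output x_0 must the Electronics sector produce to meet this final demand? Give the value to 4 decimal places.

103.2951

Form M = I − A:
  [  0.98   -0.03   -0.01   -0.17]
  [ -0.03    0.94   -0.18   -0.06]
  [ -0.01   -0.18    0.99   -0.12]
  [ -0.11   -0.01   -0.13    0.81]
Leontief inverse L = M⁻¹:
  [  1.0482    0.0453    0.0491    0.2306]
  [  0.0502    1.1086    0.2185    0.1250]
  [  0.0378    0.2085    1.0723    0.1822]
  [  0.1490    0.0533    0.1815    1.2967]
Total output x = L · d:
  x_0 = 1.0482·76 + 0.0453·39 + 0.0491·32 + 0.2306·88 = 103.2951
  x_1 = 0.0502·76 + 1.1086·39 + 0.2185·32 + 0.1250·88 = 65.0442
  x_2 = 0.0378·76 + 0.2085·39 + 1.0723·32 + 0.1822·88 = 61.3528
  x_3 = 0.1490·76 + 0.0533·39 + 0.1815·32 + 1.2967·88 = 133.3195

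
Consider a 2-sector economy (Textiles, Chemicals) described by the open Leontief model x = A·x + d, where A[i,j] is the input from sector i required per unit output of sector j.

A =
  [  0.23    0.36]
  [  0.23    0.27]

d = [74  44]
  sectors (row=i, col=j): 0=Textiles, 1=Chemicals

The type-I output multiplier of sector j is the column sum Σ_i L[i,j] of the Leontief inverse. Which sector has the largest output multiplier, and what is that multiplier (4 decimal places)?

Form M = I − A:
  [  0.77   -0.36]
  [ -0.23    0.73]
Leontief inverse L = M⁻¹:
  [  1.5231    0.7511]
  [  0.4799    1.6065]
Total output x = L · d:
  x_0 = 1.5231·74 + 0.7511·44 = 145.7542
  x_1 = 0.4799·74 + 1.6065·44 = 106.1965
Output multipliers (column sums of L):
  Textiles: 2.0029
  Chemicals: 2.3576

Chemicals (2.3576)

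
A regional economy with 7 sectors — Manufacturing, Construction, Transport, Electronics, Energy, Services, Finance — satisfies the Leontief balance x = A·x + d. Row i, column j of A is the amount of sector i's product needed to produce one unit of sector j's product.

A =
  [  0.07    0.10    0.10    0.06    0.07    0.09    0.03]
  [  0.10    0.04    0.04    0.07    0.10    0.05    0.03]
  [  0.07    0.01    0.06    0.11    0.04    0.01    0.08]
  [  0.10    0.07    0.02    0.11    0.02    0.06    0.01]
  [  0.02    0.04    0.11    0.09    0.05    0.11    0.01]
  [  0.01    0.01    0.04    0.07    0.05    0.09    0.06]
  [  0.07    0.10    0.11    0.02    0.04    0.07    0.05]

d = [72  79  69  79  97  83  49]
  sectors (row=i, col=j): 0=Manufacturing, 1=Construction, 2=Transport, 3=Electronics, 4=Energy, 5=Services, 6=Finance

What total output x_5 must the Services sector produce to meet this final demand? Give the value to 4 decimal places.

Form M = I − A:
  [  0.93   -0.10   -0.10   -0.06   -0.07   -0.09   -0.03]
  [ -0.10    0.96   -0.04   -0.07   -0.10   -0.05   -0.03]
  [ -0.07   -0.01    0.94   -0.11   -0.04   -0.01   -0.08]
  [ -0.10   -0.07   -0.02    0.89   -0.02   -0.06   -0.01]
  [ -0.02   -0.04   -0.11   -0.09    0.95   -0.11   -0.01]
  [ -0.01   -0.01   -0.04   -0.07   -0.05    0.91   -0.06]
  [ -0.07   -0.10   -0.11   -0.02   -0.04   -0.07    0.95]
Leontief inverse L = M⁻¹:
  [  1.1254    0.1417    0.1563    0.1314    0.1178    0.1487    0.0652]
  [  0.1452    1.0799    0.0914    0.1295    0.1388    0.1043    0.0558]
  [  0.1158    0.0497    1.1045    0.1619    0.0709    0.0536    0.1041]
  [  0.1461    0.1076    0.0598    1.1641    0.0561    0.1071    0.0327]
  [  0.0632    0.0701    0.1511    0.1512    1.0841    0.1558    0.0398]
  [  0.0417    0.0368    0.0749    0.1132    0.0753    1.1288    0.0821]
  [  0.1204    0.1378    0.1622    0.0813    0.0839    0.1201    1.0838]
Total output x = L · d:
  x_0 = 1.1254·72 + 0.1417·79 + 0.1563·69 + 0.1314·79 + 0.1178·97 + 0.1487·83 + 0.0652·49 = 140.3510
  x_1 = 0.1452·72 + 1.0799·79 + 0.0914·69 + 0.1295·79 + 0.1388·97 + 0.1043·83 + 0.0558·49 = 137.1545
  x_2 = 0.1158·72 + 0.0497·79 + 1.1045·69 + 0.1619·79 + 0.0709·97 + 0.0536·83 + 0.1041·49 = 117.6925
  x_3 = 0.1461·72 + 0.1076·79 + 0.0598·69 + 1.1641·79 + 0.0561·97 + 0.1071·83 + 0.0327·49 = 131.0400
  x_4 = 0.0632·72 + 0.0701·79 + 0.1511·69 + 0.1512·79 + 1.0841·97 + 0.1558·83 + 0.0398·49 = 152.4955
  x_5 = 0.0417·72 + 0.0368·79 + 0.0749·69 + 0.1132·79 + 0.0753·97 + 1.1288·83 + 0.0821·49 = 125.0363
  x_6 = 0.1204·72 + 0.1378·79 + 0.1622·69 + 0.0813·79 + 0.0839·97 + 0.1201·83 + 1.0838·49 = 108.3783

125.0363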